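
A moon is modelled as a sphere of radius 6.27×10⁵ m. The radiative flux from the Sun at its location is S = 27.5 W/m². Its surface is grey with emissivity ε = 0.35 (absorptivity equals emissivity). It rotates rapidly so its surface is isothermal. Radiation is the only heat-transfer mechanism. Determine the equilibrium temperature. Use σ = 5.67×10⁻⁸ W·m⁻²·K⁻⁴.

T ≈ 105 K

At equilibrium, absorbed power = emitted power.
Absorbing cross-section = πr² = 1.235×10¹² m²; emitting surface = 4πr² = 4.940×10¹² m² (ratio 4).
εS·A_cross = εσ·A_surf·T⁴  ⇒  T⁴ = S/(4σ)   (ε cancels).
T⁴ = 27.5/(4·5.67×10⁻⁸) = 1.213×10⁸ K⁴.
T = (1.213×10⁸)^(1/4).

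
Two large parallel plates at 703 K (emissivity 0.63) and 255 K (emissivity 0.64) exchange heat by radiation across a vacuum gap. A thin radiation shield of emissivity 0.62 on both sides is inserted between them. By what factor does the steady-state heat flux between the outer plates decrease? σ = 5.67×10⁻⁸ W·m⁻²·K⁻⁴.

factor ≈ 2.04

Without shield: q₀ = σΔ(T⁴)/(1/ε₁+1/ε₂−1) with denominator 2.150.
With shield the two gaps are in series; the resistances add: (1/ε₁+1/ε_s−1)+(1/ε_s+1/ε₂−1) = 2.200+2.175 = 4.376.
Heat-flux ratio q₀/q = 4.376/2.150.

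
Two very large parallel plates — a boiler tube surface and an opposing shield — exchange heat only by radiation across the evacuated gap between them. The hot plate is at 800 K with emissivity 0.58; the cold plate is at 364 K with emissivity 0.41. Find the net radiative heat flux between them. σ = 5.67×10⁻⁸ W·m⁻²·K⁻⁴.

For two infinite grey parallel plates, q = σ(T₁⁴ − T₂⁴)/(1/ε₁ + 1/ε₂ − 1).
T₁⁴ − T₂⁴ = 4.096×10¹¹ − 1.756×10¹⁰ = 3.920×10¹¹ K⁴.
1/ε₁ + 1/ε₂ − 1 = 1.724 + 2.439 − 1 = 3.163.
q = 5.67×10⁻⁸ × 3.920×10¹¹ / 3.163.

q ≈ 7030 W/m²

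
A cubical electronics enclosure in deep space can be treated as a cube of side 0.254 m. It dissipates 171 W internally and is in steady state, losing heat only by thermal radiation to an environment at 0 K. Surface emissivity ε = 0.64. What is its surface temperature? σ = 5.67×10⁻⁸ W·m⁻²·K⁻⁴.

Steady state: internal power = radiated power, P = εσA T⁴.
Radiating area A = 6L² = 0.3871 m².
T⁴ = P/(εσA) = 171/(0.64·5.67×10⁻⁸·0.3871) = 1.217×10¹⁰ K⁴.
T = (1.217×10¹⁰)^(1/4).

T ≈ 332 K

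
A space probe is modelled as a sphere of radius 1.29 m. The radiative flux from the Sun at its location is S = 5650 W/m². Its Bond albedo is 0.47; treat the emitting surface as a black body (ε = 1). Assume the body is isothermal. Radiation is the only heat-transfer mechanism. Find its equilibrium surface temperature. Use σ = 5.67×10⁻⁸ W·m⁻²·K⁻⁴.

At equilibrium, absorbed power = emitted power.
Absorbing cross-section = πr² = 5.228 m²; emitting surface = 4πr² = 20.91 m² (ratio 4).
(1−a)S·A_cross = εσ·A_surf·T⁴  ⇒  T⁴ = (1−a)S/(4σ).
T⁴ = 0.530·5650/(4·5.67×10⁻⁸) = 1.320×10¹⁰ K⁴.
T = (1.320×10¹⁰)^(1/4).

T ≈ 339 K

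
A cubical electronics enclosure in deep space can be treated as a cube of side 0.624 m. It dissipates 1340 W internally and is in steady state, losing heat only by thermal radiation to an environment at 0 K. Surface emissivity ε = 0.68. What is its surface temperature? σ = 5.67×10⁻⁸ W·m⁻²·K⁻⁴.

T ≈ 349 K

Steady state: internal power = radiated power, P = εσA T⁴.
Radiating area A = 6L² = 2.336 m².
T⁴ = P/(εσA) = 1340/(0.68·5.67×10⁻⁸·2.336) = 1.488×10¹⁰ K⁴.
T = (1.488×10¹⁰)^(1/4).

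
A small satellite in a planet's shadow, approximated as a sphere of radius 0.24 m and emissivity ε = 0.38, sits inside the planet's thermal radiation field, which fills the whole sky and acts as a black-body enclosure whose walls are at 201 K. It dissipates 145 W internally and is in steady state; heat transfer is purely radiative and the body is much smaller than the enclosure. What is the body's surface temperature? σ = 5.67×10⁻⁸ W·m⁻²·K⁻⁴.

For a small grey body in a large enclosure, net radiated power = εσA(T⁴ − T_w⁴).
Steady state: P = εσA(T⁴ − T_w⁴) with A = 4πr² = 0.7238 m².
T⁴ = P/(εσA) + T_w⁴ = 145/(0.38·5.67×10⁻⁸·0.7238) + (201)⁴
    = 9.298×10⁹ + 1.632×10⁹ = 1.093×10¹⁰ K⁴.

T ≈ 323 K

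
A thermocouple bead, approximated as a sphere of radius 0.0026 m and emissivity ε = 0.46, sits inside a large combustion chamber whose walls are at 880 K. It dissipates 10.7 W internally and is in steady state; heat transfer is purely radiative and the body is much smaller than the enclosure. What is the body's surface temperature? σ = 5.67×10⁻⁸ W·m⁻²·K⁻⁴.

For a small grey body in a large enclosure, net radiated power = εσA(T⁴ − T_w⁴).
Steady state: P = εσA(T⁴ − T_w⁴) with A = 4πr² = 8.495×10⁻⁵ m².
T⁴ = P/(εσA) + T_w⁴ = 10.7/(0.46·5.67×10⁻⁸·8.495×10⁻⁵) + (880)⁴
    = 4.829×10¹² + 5.997×10¹¹ = 5.429×10¹² K⁴.

T ≈ 1530 K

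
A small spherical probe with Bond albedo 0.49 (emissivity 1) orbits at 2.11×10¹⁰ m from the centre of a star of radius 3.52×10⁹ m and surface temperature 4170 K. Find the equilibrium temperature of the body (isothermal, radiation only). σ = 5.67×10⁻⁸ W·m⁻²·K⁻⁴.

T ≈ 1020 K

The star's surface emits σT_*⁴; at distance d the flux is S = σT_*⁴(R_*/d)².
S = 5.67×10⁻⁸·(4170)⁴·(3.52×10⁹/2.11×10¹⁰)² = 4.771×10⁵ W/m².
For an isothermal sphere T⁴ = (1−a)S/(4σ) = 1.073×10¹² K⁴.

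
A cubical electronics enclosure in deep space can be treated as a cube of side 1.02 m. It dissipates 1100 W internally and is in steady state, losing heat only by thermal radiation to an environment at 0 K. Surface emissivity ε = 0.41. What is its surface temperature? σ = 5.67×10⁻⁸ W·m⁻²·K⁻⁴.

Steady state: internal power = radiated power, P = εσA T⁴.
Radiating area A = 6L² = 6.242 m².
T⁴ = P/(εσA) = 1100/(0.41·5.67×10⁻⁸·6.242) = 7.580×10⁹ K⁴.
T = (7.580×10⁹)^(1/4).

T ≈ 295 K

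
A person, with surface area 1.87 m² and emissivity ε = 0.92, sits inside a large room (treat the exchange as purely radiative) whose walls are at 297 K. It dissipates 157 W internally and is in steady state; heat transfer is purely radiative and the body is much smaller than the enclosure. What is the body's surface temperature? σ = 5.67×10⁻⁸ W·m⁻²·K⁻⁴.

For a small grey body in a large enclosure, net radiated power = εσA(T⁴ − T_w⁴).
Steady state: P = εσA(T⁴ − T_w⁴) with A = 1.87 m².
T⁴ = P/(εσA) + T_w⁴ = 157/(0.92·5.67×10⁻⁸·1.870) + (297)⁴
    = 1.609×10⁹ + 7.781×10⁹ = 9.390×10⁹ K⁴.

T ≈ 311 K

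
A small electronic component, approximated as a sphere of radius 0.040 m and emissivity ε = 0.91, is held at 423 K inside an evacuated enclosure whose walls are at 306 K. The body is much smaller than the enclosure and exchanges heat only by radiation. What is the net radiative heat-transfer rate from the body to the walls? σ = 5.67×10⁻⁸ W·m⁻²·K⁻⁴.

P_net ≈ 24.1 W

For a small grey body in a large enclosure: P_net = εσA(T_body⁴ − T_wall⁴).
A = 4πr² = 0.02011 m²; T_body⁴ − T_wall⁴ = 3.202×10¹⁰ − 8.768×10⁹ = 2.325×10¹⁰ K⁴.
|P_net| = 0.91·5.67×10⁻⁸·0.02011·2.325×10¹⁰.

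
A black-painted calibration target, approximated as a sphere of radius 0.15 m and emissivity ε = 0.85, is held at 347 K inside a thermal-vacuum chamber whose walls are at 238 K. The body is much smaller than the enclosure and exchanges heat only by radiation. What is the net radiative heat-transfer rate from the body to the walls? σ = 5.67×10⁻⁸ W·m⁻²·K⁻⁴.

For a small grey body in a large enclosure: P_net = εσA(T_body⁴ − T_wall⁴).
A = 4πr² = 0.2827 m²; T_body⁴ − T_wall⁴ = 1.450×10¹⁰ − 3.209×10⁹ = 1.129×10¹⁰ K⁴.
|P_net| = 0.85·5.67×10⁻⁸·0.2827·1.129×10¹⁰.

P_net ≈ 154 W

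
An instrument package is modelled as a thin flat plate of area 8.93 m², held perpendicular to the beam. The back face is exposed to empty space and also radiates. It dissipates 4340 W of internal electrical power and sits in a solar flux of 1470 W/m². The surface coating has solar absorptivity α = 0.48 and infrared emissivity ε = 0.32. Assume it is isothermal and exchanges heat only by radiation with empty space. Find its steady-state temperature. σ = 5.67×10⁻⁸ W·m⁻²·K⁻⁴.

At steady state, absorbed solar power + internal power = radiated power.
Absorbed: α·S·A_cross = 0.48·1470·8.930 = 6301 W (cross-section A).
Total input = 6301 + 4340 = 10640 W.
Radiated: εσ·A_surf·T⁴ with A_surf = 2A = 17.86 m².
T⁴ = 10640/(0.32·5.67×10⁻⁸·17.86) = 3.284×10¹⁰ K⁴.

T ≈ 426 K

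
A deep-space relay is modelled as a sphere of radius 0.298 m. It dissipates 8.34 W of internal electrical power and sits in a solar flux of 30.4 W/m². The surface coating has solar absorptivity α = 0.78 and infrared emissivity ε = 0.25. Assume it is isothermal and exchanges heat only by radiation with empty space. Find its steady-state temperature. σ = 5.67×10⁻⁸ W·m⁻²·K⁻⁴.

T ≈ 175 K

At steady state, absorbed solar power + internal power = radiated power.
Absorbed: α·S·A_cross = 0.78·30.4·0.2790 = 6.615 W (cross-section πr²).
Total input = 6.615 + 8.34 = 14.96 W.
Radiated: εσ·A_surf·T⁴ with A_surf = 4πr² = 1.116 m².
T⁴ = 14.96/(0.25·5.67×10⁻⁸·1.116) = 9.454×10⁸ K⁴.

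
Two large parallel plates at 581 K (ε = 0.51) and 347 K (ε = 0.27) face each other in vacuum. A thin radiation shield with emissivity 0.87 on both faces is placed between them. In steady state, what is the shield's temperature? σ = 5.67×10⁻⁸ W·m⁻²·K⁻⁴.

In steady state the net flux on the hot side equals that on the cold side.
σ(T₁⁴−T_s⁴)/D₁ = σ(T_s⁴−T₂⁴)/D₂, with D₁ = 1/ε₁+1/ε_s−1 = 2.110, D₂ = 1/ε_s+1/ε₂−1 = 3.853.
Solve for T_s⁴: T_s⁴ = (D₂·T₁⁴ + D₁·T₂⁴)/(D₁+D₂) = 7.876×10¹⁰ K⁴.

T_s ≈ 530 K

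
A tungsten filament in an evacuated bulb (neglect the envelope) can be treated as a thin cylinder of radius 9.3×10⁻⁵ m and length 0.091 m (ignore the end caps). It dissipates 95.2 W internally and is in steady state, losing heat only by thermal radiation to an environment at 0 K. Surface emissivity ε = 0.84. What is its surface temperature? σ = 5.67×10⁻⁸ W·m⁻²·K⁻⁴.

Steady state: internal power = radiated power, P = εσA T⁴.
Radiating area A = 2πrL = 5.317×10⁻⁵ m².
T⁴ = P/(εσA) = 95.2/(0.84·5.67×10⁻⁸·5.317×10⁻⁵) = 3.759×10¹³ K⁴.
T = (3.759×10¹³)^(1/4).

T ≈ 2480 K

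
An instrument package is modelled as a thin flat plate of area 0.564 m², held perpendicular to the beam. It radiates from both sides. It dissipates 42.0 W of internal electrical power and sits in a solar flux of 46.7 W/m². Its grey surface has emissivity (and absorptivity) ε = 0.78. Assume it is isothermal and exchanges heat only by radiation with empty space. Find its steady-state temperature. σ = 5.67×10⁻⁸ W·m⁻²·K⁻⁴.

At steady state, absorbed solar power + internal power = radiated power.
Absorbed: α·S·A_cross = 0.78·46.7·0.5640 = 20.54 W (cross-section A).
Total input = 20.54 + 42.0 = 62.54 W.
Radiated: εσ·A_surf·T⁴ with A_surf = 2A = 1.128 m².
T⁴ = 62.54/(0.78·5.67×10⁻⁸·1.128) = 1.254×10⁹ K⁴.

T ≈ 188 K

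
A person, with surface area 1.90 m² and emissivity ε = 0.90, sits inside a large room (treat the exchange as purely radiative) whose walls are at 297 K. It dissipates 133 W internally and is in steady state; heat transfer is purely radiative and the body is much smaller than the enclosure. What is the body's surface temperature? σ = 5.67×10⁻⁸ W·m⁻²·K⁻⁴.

For a small grey body in a large enclosure, net radiated power = εσA(T⁴ − T_w⁴).
Steady state: P = εσA(T⁴ − T_w⁴) with A = 1.90 m².
T⁴ = P/(εσA) + T_w⁴ = 133/(0.90·5.67×10⁻⁸·1.900) + (297)⁴
    = 1.372×10⁹ + 7.781×10⁹ = 9.153×10⁹ K⁴.

T ≈ 309 K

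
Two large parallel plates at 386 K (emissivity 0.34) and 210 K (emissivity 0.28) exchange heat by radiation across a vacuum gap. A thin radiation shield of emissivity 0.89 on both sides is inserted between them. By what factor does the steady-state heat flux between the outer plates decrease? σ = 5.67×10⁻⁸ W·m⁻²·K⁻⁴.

factor ≈ 1.23

Without shield: q₀ = σΔ(T⁴)/(1/ε₁+1/ε₂−1) with denominator 5.513.
With shield the two gaps are in series; the resistances add: (1/ε₁+1/ε_s−1)+(1/ε_s+1/ε₂−1) = 3.065+3.695 = 6.760.
Heat-flux ratio q₀/q = 6.760/5.513.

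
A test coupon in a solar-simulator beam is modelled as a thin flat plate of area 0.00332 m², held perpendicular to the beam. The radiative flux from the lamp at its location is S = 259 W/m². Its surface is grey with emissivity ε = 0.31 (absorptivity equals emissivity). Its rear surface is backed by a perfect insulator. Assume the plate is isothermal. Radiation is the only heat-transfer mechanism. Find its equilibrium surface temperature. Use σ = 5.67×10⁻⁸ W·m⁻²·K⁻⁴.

T ≈ 260 K

At equilibrium, absorbed power = emitted power.
Absorbing cross-section = A = 0.003320 m²; emitting surface = A = 0.003320 m² (ratio 1).
εS·A_cross = εσ·A_surf·T⁴  ⇒  T⁴ = S/(1σ)   (ε cancels).
T⁴ = 259/(1·5.67×10⁻⁸) = 4.568×10⁹ K⁴.
T = (4.568×10⁹)^(1/4).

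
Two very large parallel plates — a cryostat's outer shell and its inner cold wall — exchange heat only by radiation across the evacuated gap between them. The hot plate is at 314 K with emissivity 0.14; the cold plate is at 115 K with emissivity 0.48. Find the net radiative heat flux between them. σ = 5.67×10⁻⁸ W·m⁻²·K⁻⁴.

q ≈ 65.8 W/m²

For two infinite grey parallel plates, q = σ(T₁⁴ − T₂⁴)/(1/ε₁ + 1/ε₂ − 1).
T₁⁴ − T₂⁴ = 9.721×10⁹ − 1.749×10⁸ = 9.546×10⁹ K⁴.
1/ε₁ + 1/ε₂ − 1 = 7.143 + 2.083 − 1 = 8.226.
q = 5.67×10⁻⁸ × 9.546×10⁹ / 8.226.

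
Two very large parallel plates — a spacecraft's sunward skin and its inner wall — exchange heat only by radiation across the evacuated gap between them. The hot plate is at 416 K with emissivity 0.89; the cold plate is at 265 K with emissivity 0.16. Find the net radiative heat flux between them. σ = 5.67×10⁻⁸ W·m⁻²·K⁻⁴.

For two infinite grey parallel plates, q = σ(T₁⁴ − T₂⁴)/(1/ε₁ + 1/ε₂ − 1).
T₁⁴ − T₂⁴ = 2.995×10¹⁰ − 4.932×10⁹ = 2.502×10¹⁰ K⁴.
1/ε₁ + 1/ε₂ − 1 = 1.124 + 6.250 − 1 = 6.374.
q = 5.67×10⁻⁸ × 2.502×10¹⁰ / 6.374.

q ≈ 223 W/m²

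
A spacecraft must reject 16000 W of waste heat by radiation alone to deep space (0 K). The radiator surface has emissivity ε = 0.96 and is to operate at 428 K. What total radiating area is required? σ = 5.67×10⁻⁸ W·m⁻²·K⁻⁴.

A ≈ 8.76 m²

P = εσA T⁴ ⇒ A = P/(εσT⁴).
T⁴ = 3.356×10¹⁰ K⁴.
A = 16000/(0.96 × 5.67×10⁻⁸ × 3.356×10¹⁰).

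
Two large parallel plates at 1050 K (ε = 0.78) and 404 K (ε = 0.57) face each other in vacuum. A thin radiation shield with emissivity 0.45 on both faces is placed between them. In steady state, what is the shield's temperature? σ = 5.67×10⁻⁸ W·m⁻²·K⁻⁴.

T_s ≈ 906 K

In steady state the net flux on the hot side equals that on the cold side.
σ(T₁⁴−T_s⁴)/D₁ = σ(T_s⁴−T₂⁴)/D₂, with D₁ = 1/ε₁+1/ε_s−1 = 2.504, D₂ = 1/ε_s+1/ε₂−1 = 2.977.
Solve for T_s⁴: T_s⁴ = (D₂·T₁⁴ + D₁·T₂⁴)/(D₁+D₂) = 6.723×10¹¹ K⁴.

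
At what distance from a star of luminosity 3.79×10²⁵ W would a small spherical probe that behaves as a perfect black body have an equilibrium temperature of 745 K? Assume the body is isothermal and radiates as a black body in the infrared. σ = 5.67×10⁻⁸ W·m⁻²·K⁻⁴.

For an isothermal black-emitting sphere, (1−a)S·πr² = σ·4πr²·T⁴ ⇒ S = 4σT⁴/(1−a).
S = 4·5.67×10⁻⁸·(745)⁴/1.00 = 69870 W/m².
Flux falls as S = L/(4πd²), so d = √(L/(4πS)) = √(3.79×10²⁵/(4π·69870)).

d ≈ 6.57×10⁹ m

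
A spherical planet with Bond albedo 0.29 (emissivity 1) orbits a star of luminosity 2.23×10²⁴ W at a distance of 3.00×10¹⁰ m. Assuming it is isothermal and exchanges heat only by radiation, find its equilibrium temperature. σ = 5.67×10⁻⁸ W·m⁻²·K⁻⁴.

First find the stellar flux at distance d: S = L/(4πd²) = 2.23×10²⁴/(4π·(3.00×10¹⁰)²) = 197.2 W/m².
For an isothermal sphere, absorbed (1−a)S·πr² = emitted σ·4πr²·T⁴, so T⁴ = (1−a)S/(4σ).
T⁴ = 0.710·197.2/(4·5.67×10⁻⁸) = 6.173×10⁸ K⁴.

T ≈ 158 K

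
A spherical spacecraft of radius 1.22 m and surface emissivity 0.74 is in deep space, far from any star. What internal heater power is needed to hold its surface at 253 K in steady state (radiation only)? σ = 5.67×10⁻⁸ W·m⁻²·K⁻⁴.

P = εσ·4πr²·T⁴.
4πr² = 18.70 m²; T⁴ = 4.097×10⁹ K⁴.
P = 0.74·5.67×10⁻⁸·18.70·4.097×10⁹.

P ≈ 3220 W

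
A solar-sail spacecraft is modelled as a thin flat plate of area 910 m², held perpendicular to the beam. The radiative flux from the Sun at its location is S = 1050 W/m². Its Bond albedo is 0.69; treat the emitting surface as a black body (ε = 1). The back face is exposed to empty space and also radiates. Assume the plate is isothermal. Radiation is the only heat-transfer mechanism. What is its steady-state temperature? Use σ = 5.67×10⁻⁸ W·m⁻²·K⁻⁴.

At equilibrium, absorbed power = emitted power.
Absorbing cross-section = A = 910.0 m²; emitting surface = 2A = 1820 m² (ratio 2).
(1−a)S·A_cross = εσ·A_surf·T⁴  ⇒  T⁴ = (1−a)S/(2σ).
T⁴ = 0.310·1050/(2·5.67×10⁻⁸) = 2.870×10⁹ K⁴.
T = (2.870×10⁹)^(1/4).

T ≈ 231 K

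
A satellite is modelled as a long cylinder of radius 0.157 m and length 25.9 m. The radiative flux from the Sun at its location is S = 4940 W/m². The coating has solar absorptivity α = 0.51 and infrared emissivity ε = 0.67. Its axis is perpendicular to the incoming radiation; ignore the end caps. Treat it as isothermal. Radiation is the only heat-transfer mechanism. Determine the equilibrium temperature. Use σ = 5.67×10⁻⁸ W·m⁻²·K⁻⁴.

At equilibrium, absorbed power = emitted power.
Absorbing cross-section = 2rL = 8.133 m²; emitting surface = 2πrL = 25.55 m² (ratio π).
αS·A_cross = εσ·A_surf·T⁴  ⇒  T⁴ = αS/(ε·πσ).
T⁴ = 0.510·4940/(0.67·π·5.67×10⁻⁸) = 2.111×10¹⁰ K⁴.
T = (2.111×10¹⁰)^(1/4).

T ≈ 381 K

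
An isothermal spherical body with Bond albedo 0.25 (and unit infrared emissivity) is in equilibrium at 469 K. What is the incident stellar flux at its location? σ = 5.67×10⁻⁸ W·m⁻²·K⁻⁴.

S ≈ 14600 W/m²

(1−a)S·πr² = σ·4πr²·T⁴ ⇒ S = 4σT⁴/(1−a).
S = 4·5.67×10⁻⁸·4.838×10¹⁰/0.750.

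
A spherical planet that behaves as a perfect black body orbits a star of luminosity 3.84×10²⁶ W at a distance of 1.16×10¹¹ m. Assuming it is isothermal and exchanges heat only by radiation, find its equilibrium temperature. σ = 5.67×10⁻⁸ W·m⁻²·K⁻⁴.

T ≈ 316 K

First find the stellar flux at distance d: S = L/(4πd²) = 3.84×10²⁶/(4π·(1.16×10¹¹)²) = 2271 W/m².
For an isothermal sphere, absorbed (1−a)S·πr² = emitted σ·4πr²·T⁴, so T⁴ = (1−a)S/(4σ).
T⁴ = 1.00·2271/(4·5.67×10⁻⁸) = 1.001×10¹⁰ K⁴.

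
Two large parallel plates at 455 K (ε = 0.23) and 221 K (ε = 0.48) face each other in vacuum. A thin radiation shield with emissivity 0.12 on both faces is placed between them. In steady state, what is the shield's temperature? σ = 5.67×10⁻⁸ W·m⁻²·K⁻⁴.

T_s ≈ 378 K

In steady state the net flux on the hot side equals that on the cold side.
σ(T₁⁴−T_s⁴)/D₁ = σ(T_s⁴−T₂⁴)/D₂, with D₁ = 1/ε₁+1/ε_s−1 = 11.68, D₂ = 1/ε_s+1/ε₂−1 = 9.417.
Solve for T_s⁴: T_s⁴ = (D₂·T₁⁴ + D₁·T₂⁴)/(D₁+D₂) = 2.045×10¹⁰ K⁴.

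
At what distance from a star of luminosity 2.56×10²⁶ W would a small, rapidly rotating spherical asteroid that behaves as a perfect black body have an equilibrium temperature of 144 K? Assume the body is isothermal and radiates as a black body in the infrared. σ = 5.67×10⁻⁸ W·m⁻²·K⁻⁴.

d ≈ 4.57×10¹¹ m

For an isothermal black-emitting sphere, (1−a)S·πr² = σ·4πr²·T⁴ ⇒ S = 4σT⁴/(1−a).
S = 4·5.67×10⁻⁸·(144)⁴/1.00 = 97.52 W/m².
Flux falls as S = L/(4πd²), so d = √(L/(4πS)) = √(2.56×10²⁶/(4π·97.52)).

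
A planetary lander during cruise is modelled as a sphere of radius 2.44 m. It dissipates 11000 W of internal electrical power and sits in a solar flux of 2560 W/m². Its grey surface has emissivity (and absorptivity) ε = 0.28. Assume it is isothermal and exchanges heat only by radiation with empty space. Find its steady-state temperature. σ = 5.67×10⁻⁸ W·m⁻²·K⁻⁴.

At steady state, absorbed solar power + internal power = radiated power.
Absorbed: α·S·A_cross = 0.28·2560·18.70 = 13410 W (cross-section πr²).
Total input = 13410 + 11000 = 24410 W.
Radiated: εσ·A_surf·T⁴ with A_surf = 4πr² = 74.82 m².
T⁴ = 24410/(0.28·5.67×10⁻⁸·74.82) = 2.055×10¹⁰ K⁴.

T ≈ 379 K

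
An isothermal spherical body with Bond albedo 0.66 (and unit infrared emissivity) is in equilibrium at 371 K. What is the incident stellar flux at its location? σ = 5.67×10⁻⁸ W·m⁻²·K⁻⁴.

S ≈ 12600 W/m²

(1−a)S·πr² = σ·4πr²·T⁴ ⇒ S = 4σT⁴/(1−a).
S = 4·5.67×10⁻⁸·1.895×10¹⁰/0.340.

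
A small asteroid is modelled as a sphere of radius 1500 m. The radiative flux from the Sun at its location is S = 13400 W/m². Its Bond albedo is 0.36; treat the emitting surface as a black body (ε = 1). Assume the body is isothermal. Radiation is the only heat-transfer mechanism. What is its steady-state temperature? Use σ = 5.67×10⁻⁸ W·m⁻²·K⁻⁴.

T ≈ 441 K

At equilibrium, absorbed power = emitted power.
Absorbing cross-section = πr² = 7.069×10⁶ m²; emitting surface = 4πr² = 2.827×10⁷ m² (ratio 4).
(1−a)S·A_cross = εσ·A_surf·T⁴  ⇒  T⁴ = (1−a)S/(4σ).
T⁴ = 0.640·13400/(4·5.67×10⁻⁸) = 3.781×10¹⁰ K⁴.
T = (3.781×10¹⁰)^(1/4).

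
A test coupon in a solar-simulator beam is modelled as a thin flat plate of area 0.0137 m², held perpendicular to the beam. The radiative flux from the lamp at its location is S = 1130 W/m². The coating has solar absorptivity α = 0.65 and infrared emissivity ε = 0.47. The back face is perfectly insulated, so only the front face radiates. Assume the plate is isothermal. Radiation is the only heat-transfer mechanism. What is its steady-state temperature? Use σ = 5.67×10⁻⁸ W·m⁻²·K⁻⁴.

T ≈ 407 K

At equilibrium, absorbed power = emitted power.
Absorbing cross-section = A = 0.01370 m²; emitting surface = A = 0.01370 m² (ratio 1).
αS·A_cross = εσ·A_surf·T⁴  ⇒  T⁴ = αS/(ε·1σ).
T⁴ = 0.650·1130/(0.47·1·5.67×10⁻⁸) = 2.756×10¹⁰ K⁴.
T = (2.756×10¹⁰)^(1/4).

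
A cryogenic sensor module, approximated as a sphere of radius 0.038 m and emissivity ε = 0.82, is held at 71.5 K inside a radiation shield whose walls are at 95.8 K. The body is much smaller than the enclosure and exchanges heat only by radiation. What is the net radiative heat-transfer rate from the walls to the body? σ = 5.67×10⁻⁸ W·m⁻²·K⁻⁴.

For a small grey body in a large enclosure: P_net = εσA(T_body⁴ − T_wall⁴).
A = 4πr² = 0.01815 m²; T_body⁴ − T_wall⁴ = 2.614×10⁷ − 8.423×10⁷ = -5.809×10⁷ K⁴.
|P_net| = 0.82·5.67×10⁻⁸·0.01815·5.809×10⁷.

P_net ≈ 0.0490 W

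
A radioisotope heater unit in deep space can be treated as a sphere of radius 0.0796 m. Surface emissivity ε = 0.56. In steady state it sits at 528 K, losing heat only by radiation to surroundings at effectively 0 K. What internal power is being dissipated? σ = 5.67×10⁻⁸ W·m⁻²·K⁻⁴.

P ≈ 196 W

Steady state: P = εσA T⁴.
A = 4πr² = 0.07962 m²; T⁴ = (528)⁴ = 7.772×10¹⁰ K⁴.
P = 0.56 × 5.67×10⁻⁸ × 0.07962 × 7.772×10¹⁰.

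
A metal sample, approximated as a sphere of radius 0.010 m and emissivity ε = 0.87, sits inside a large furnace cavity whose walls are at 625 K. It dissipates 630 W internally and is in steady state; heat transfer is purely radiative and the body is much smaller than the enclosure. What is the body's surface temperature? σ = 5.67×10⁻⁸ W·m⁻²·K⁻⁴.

T ≈ 1790 K

For a small grey body in a large enclosure, net radiated power = εσA(T⁴ − T_w⁴).
Steady state: P = εσA(T⁴ − T_w⁴) with A = 4πr² = 0.001257 m².
T⁴ = P/(εσA) + T_w⁴ = 630/(0.87·5.67×10⁻⁸·0.001257) + (625)⁴
    = 1.016×10¹³ + 1.526×10¹¹ = 1.032×10¹³ K⁴.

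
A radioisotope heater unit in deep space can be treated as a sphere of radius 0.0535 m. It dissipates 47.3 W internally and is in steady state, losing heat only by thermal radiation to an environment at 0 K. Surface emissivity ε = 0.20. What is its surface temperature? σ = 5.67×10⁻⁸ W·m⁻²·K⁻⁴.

Steady state: internal power = radiated power, P = εσA T⁴.
Radiating area A = 4πr² = 0.03597 m².
T⁴ = P/(εσA) = 47.3/(0.20·5.67×10⁻⁸·0.03597) = 1.160×10¹¹ K⁴.
T = (1.160×10¹¹)^(1/4).

T ≈ 584 K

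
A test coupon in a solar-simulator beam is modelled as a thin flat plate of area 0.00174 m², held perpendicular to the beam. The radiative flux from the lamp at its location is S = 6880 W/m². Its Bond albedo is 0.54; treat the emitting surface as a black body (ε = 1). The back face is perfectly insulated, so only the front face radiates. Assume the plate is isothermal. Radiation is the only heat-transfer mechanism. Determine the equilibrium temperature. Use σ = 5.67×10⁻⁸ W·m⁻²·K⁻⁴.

T ≈ 486 K

At equilibrium, absorbed power = emitted power.
Absorbing cross-section = A = 0.001740 m²; emitting surface = A = 0.001740 m² (ratio 1).
(1−a)S·A_cross = εσ·A_surf·T⁴  ⇒  T⁴ = (1−a)S/(1σ).
T⁴ = 0.460·6880/(1·5.67×10⁻⁸) = 5.582×10¹⁰ K⁴.
T = (5.582×10¹⁰)^(1/4).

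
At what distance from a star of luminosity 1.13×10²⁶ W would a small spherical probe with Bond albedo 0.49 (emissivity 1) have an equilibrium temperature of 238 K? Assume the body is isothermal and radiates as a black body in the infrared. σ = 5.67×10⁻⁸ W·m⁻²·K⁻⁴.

d ≈ 7.94×10¹⁰ m

For an isothermal black-emitting sphere, (1−a)S·πr² = σ·4πr²·T⁴ ⇒ S = 4σT⁴/(1−a).
S = 4·5.67×10⁻⁸·(238)⁴/0.510 = 1427 W/m².
Flux falls as S = L/(4πd²), so d = √(L/(4πS)) = √(1.13×10²⁶/(4π·1427)).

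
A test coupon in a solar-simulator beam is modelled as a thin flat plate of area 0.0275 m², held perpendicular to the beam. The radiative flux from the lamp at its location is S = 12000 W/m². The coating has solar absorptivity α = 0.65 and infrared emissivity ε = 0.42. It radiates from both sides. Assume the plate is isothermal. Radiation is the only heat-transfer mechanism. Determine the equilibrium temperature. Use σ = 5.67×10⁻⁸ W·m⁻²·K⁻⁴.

At equilibrium, absorbed power = emitted power.
Absorbing cross-section = A = 0.02750 m²; emitting surface = 2A = 0.05500 m² (ratio 2).
αS·A_cross = εσ·A_surf·T⁴  ⇒  T⁴ = αS/(ε·2σ).
T⁴ = 0.650·12000/(0.42·2·5.67×10⁻⁸) = 1.638×10¹¹ K⁴.
T = (1.638×10¹¹)^(1/4).

T ≈ 636 K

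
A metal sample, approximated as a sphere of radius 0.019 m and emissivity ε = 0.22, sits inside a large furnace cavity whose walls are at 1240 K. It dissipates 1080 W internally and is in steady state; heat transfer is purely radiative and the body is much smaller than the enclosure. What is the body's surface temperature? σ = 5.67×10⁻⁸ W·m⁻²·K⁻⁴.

For a small grey body in a large enclosure, net radiated power = εσA(T⁴ − T_w⁴).
Steady state: P = εσA(T⁴ − T_w⁴) with A = 4πr² = 0.004536 m².
T⁴ = P/(εσA) + T_w⁴ = 1080/(0.22·5.67×10⁻⁸·0.004536) + (1240)⁴
    = 1.909×10¹³ + 2.364×10¹² = 2.145×10¹³ K⁴.

T ≈ 2150 K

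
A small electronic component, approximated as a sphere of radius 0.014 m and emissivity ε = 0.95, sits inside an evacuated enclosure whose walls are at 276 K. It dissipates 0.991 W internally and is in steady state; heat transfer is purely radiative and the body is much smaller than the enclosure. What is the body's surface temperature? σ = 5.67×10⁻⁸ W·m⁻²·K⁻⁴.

For a small grey body in a large enclosure, net radiated power = εσA(T⁴ − T_w⁴).
Steady state: P = εσA(T⁴ − T_w⁴) with A = 4πr² = 0.002463 m².
T⁴ = P/(εσA) + T_w⁴ = 0.991/(0.95·5.67×10⁻⁸·0.002463) + (276)⁴
    = 7.470×10⁹ + 5.803×10⁹ = 1.327×10¹⁰ K⁴.

T ≈ 339 K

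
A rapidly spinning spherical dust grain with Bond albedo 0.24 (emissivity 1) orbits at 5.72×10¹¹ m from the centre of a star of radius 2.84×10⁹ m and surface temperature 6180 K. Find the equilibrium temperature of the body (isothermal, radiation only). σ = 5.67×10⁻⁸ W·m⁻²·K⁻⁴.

The star's surface emits σT_*⁴; at distance d the flux is S = σT_*⁴(R_*/d)².
S = 5.67×10⁻⁸·(6180)⁴·(2.84×10⁹/5.72×10¹¹)² = 2039 W/m².
For an isothermal sphere T⁴ = (1−a)S/(4σ) = 6.832×10⁹ K⁴.

T ≈ 288 K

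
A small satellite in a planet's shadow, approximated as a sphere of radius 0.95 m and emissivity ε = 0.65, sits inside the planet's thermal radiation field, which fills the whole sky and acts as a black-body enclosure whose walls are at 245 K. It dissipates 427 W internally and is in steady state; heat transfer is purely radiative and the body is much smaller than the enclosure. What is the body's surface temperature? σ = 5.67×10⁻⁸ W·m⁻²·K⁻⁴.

T ≈ 261 K

For a small grey body in a large enclosure, net radiated power = εσA(T⁴ − T_w⁴).
Steady state: P = εσA(T⁴ − T_w⁴) with A = 4πr² = 11.34 m².
T⁴ = P/(εσA) + T_w⁴ = 427/(0.65·5.67×10⁻⁸·11.34) + (245)⁴
    = 1.022×10⁹ + 3.603×10⁹ = 4.625×10⁹ K⁴.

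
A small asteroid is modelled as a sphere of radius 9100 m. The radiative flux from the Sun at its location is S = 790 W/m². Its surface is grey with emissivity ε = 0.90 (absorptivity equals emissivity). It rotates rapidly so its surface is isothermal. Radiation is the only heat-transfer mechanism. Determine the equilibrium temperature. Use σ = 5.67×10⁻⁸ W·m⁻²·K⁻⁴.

T ≈ 243 K

At equilibrium, absorbed power = emitted power.
Absorbing cross-section = πr² = 2.602×10⁸ m²; emitting surface = 4πr² = 1.041×10⁹ m² (ratio 4).
εS·A_cross = εσ·A_surf·T⁴  ⇒  T⁴ = S/(4σ)   (ε cancels).
T⁴ = 790/(4·5.67×10⁻⁸) = 3.483×10⁹ K⁴.
T = (3.483×10⁹)^(1/4).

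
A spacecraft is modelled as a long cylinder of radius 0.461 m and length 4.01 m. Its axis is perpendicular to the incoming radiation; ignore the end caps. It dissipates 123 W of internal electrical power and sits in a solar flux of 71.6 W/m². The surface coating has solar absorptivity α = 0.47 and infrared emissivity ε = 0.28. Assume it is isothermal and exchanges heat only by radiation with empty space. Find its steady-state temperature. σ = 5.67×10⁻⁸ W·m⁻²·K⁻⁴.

At steady state, absorbed solar power + internal power = radiated power.
Absorbed: α·S·A_cross = 0.47·71.6·3.697 = 124.4 W (cross-section 2rL).
Total input = 124.4 + 123 = 247.4 W.
Radiated: εσ·A_surf·T⁴ with A_surf = 2πrL = 11.62 m².
T⁴ = 247.4/(0.28·5.67×10⁻⁸·11.62) = 1.342×10⁹ K⁴.

T ≈ 191 K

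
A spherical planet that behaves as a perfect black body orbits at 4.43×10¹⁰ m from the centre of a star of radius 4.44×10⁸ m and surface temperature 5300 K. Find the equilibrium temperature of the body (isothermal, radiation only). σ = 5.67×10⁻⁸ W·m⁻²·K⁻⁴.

The star's surface emits σT_*⁴; at distance d the flux is S = σT_*⁴(R_*/d)².
S = 5.67×10⁻⁸·(5300)⁴·(4.44×10⁸/4.43×10¹⁰)² = 4494 W/m².
For an isothermal sphere T⁴ = (1−a)S/(4σ) = 1.982×10¹⁰ K⁴.

T ≈ 375 K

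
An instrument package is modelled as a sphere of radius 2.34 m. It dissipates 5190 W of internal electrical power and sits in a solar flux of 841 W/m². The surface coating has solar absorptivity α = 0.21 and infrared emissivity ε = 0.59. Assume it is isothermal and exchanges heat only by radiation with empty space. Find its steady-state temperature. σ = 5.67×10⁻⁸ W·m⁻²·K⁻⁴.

T ≈ 245 K

At steady state, absorbed solar power + internal power = radiated power.
Absorbed: α·S·A_cross = 0.21·841·17.20 = 3038 W (cross-section πr²).
Total input = 3038 + 5190 = 8228 W.
Radiated: εσ·A_surf·T⁴ with A_surf = 4πr² = 68.81 m².
T⁴ = 8228/(0.59·5.67×10⁻⁸·68.81) = 3.575×10⁹ K⁴.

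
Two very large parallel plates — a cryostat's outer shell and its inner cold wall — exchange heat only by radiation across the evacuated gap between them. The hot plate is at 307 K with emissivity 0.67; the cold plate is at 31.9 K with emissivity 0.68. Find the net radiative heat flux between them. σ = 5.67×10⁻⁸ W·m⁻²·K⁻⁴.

For two infinite grey parallel plates, q = σ(T₁⁴ − T₂⁴)/(1/ε₁ + 1/ε₂ − 1).
T₁⁴ − T₂⁴ = 8.883×10⁹ − 1.036×10⁶ = 8.882×10⁹ K⁴.
1/ε₁ + 1/ε₂ − 1 = 1.493 + 1.471 − 1 = 1.963.
q = 5.67×10⁻⁸ × 8.882×10⁹ / 1.963.

q ≈ 257 W/m²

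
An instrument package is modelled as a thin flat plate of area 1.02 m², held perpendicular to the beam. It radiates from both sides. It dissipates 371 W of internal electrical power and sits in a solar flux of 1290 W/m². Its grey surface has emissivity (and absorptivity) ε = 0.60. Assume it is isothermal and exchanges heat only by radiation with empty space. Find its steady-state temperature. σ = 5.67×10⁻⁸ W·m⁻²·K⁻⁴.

At steady state, absorbed solar power + internal power = radiated power.
Absorbed: α·S·A_cross = 0.60·1290·1.020 = 789.5 W (cross-section A).
Total input = 789.5 + 371 = 1160 W.
Radiated: εσ·A_surf·T⁴ with A_surf = 2A = 2.040 m².
T⁴ = 1160/(0.60·5.67×10⁻⁸·2.040) = 1.672×10¹⁰ K⁴.

T ≈ 360 K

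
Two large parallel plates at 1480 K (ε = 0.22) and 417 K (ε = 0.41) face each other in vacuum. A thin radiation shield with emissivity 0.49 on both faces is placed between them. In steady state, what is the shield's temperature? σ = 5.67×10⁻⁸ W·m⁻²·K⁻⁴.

T_s ≈ 1170 K

In steady state the net flux on the hot side equals that on the cold side.
σ(T₁⁴−T_s⁴)/D₁ = σ(T_s⁴−T₂⁴)/D₂, with D₁ = 1/ε₁+1/ε_s−1 = 5.586, D₂ = 1/ε_s+1/ε₂−1 = 3.480.
Solve for T_s⁴: T_s⁴ = (D₂·T₁⁴ + D₁·T₂⁴)/(D₁+D₂) = 1.860×10¹² K⁴.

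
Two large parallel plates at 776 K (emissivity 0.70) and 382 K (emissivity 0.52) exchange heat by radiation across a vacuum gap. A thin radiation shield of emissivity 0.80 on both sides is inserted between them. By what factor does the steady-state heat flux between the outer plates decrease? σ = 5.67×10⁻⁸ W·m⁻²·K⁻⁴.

Without shield: q₀ = σΔ(T⁴)/(1/ε₁+1/ε₂−1) with denominator 2.352.
With shield the two gaps are in series; the resistances add: (1/ε₁+1/ε_s−1)+(1/ε_s+1/ε₂−1) = 1.679+2.173 = 3.852.
Heat-flux ratio q₀/q = 3.852/2.352.

factor ≈ 1.64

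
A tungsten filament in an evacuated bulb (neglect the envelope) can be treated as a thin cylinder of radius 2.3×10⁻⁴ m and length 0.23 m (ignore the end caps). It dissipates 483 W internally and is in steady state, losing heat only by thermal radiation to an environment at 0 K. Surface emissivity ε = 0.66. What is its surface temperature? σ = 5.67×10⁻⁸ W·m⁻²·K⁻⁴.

T ≈ 2500 K

Steady state: internal power = radiated power, P = εσA T⁴.
Radiating area A = 2πrL = 3.324×10⁻⁴ m².
T⁴ = P/(εσA) = 483/(0.66·5.67×10⁻⁸·3.324×10⁻⁴) = 3.883×10¹³ K⁴.
T = (3.883×10¹³)^(1/4).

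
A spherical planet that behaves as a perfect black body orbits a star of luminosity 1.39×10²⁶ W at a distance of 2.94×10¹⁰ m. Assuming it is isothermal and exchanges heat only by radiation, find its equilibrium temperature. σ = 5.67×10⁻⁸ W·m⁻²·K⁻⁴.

First find the stellar flux at distance d: S = L/(4πd²) = 1.39×10²⁶/(4π·(2.94×10¹⁰)²) = 12800 W/m².
For an isothermal sphere, absorbed (1−a)S·πr² = emitted σ·4πr²·T⁴, so T⁴ = (1−a)S/(4σ).
T⁴ = 1.00·12800/(4·5.67×10⁻⁸) = 5.642×10¹⁰ K⁴.

T ≈ 487 K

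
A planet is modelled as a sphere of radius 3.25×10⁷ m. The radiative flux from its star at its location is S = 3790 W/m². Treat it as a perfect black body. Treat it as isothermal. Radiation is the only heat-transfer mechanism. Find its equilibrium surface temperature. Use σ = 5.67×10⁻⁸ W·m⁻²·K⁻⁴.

T ≈ 360 K

At equilibrium, absorbed power = emitted power.
Absorbing cross-section = πr² = 3.318×10¹⁵ m²; emitting surface = 4πr² = 1.327×10¹⁶ m² (ratio 4).
S·A_cross = εσ·A_surf·T⁴  ⇒  T⁴ = S/(4σ).
T⁴ = 1.00·3790/(4·5.67×10⁻⁸) = 1.671×10¹⁰ K⁴.
T = (1.671×10¹⁰)^(1/4).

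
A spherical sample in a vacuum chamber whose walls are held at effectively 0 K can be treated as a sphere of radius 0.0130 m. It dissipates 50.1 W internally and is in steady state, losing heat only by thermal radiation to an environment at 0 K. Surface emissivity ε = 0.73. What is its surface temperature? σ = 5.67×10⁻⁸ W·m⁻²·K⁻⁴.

Steady state: internal power = radiated power, P = εσA T⁴.
Radiating area A = 4πr² = 0.002124 m².
T⁴ = P/(εσA) = 50.1/(0.73·5.67×10⁻⁸·0.002124) = 5.699×10¹¹ K⁴.
T = (5.699×10¹¹)^(1/4).

T ≈ 869 K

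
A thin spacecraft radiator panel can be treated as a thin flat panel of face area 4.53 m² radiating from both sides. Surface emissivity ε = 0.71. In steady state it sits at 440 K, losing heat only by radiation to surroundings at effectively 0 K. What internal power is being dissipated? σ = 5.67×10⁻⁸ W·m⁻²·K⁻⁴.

P ≈ 13700 W

Steady state: P = εσA T⁴.
A = 2·4.53 = 9.060 m²; T⁴ = (440)⁴ = 3.748×10¹⁰ K⁴.
P = 0.71 × 5.67×10⁻⁸ × 9.060 × 3.748×10¹⁰.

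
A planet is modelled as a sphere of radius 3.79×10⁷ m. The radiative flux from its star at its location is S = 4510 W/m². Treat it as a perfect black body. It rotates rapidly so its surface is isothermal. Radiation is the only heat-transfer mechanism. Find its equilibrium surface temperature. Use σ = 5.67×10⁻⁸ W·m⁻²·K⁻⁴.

At equilibrium, absorbed power = emitted power.
Absorbing cross-section = πr² = 4.513×10¹⁵ m²; emitting surface = 4πr² = 1.805×10¹⁶ m² (ratio 4).
S·A_cross = εσ·A_surf·T⁴  ⇒  T⁴ = S/(4σ).
T⁴ = 1.00·4510/(4·5.67×10⁻⁸) = 1.989×10¹⁰ K⁴.
T = (1.989×10¹⁰)^(1/4).

T ≈ 376 K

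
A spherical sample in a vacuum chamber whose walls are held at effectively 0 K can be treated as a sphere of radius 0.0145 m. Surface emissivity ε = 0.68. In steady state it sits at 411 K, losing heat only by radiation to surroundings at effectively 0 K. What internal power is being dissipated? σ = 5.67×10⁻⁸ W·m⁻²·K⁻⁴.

Steady state: P = εσA T⁴.
A = 4πr² = 0.002642 m²; T⁴ = (411)⁴ = 2.853×10¹⁰ K⁴.
P = 0.68 × 5.67×10⁻⁸ × 0.002642 × 2.853×10¹⁰.

P ≈ 2.91 W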